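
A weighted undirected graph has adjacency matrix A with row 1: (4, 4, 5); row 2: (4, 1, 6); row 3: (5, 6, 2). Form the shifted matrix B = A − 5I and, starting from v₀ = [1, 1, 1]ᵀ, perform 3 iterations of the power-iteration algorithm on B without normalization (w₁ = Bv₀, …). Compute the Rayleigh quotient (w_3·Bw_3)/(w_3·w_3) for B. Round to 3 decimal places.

B = A − 5I has rows (-1, 4, 5); (4, -4, 6); (5, 6, -3)
w1 = Bv₀ = (8, 6, 8)
w2 = Bw1 = (56, 56, 52)
w3 = Bw2 = (428, 312, 460)
Bw3 = (3120, 3224, 2632)
w3·Bw3 = 3551968; w3·w3 = 492128; μ ≈ 3551968/492128 = 7.218

7.218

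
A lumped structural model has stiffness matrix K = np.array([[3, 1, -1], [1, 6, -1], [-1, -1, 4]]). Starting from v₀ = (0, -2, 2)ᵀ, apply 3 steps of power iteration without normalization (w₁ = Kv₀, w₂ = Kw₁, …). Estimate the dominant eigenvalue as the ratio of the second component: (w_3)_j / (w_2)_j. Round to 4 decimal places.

6.9592

w1 = Kv₀ = (-4, -14, 10)
w2 = Kw1 = (-36, -98, 58)
w3 = Kw2 = (-264, -682, 366)
Ratio at component: -682 / -98 = 6.9592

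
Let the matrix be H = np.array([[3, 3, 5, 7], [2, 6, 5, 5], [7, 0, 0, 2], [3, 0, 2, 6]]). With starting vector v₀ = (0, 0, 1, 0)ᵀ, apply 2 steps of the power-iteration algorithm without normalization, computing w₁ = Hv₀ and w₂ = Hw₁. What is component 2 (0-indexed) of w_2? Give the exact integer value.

39

w1 = Hv₀ = (5, 5, 0, 2)
w2 = Hw1 = (44, 50, 39, 27)
The requested component of w2 is 39.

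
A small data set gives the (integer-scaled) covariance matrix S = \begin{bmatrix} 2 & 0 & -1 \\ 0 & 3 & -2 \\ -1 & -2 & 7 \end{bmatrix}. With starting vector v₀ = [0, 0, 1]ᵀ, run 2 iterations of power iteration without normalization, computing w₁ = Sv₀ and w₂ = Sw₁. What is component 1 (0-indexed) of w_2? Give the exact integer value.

-20

w1 = Sv₀ = (-1, -2, 7)
w2 = Sw1 = (-9, -20, 54)
The requested component of w2 is -20.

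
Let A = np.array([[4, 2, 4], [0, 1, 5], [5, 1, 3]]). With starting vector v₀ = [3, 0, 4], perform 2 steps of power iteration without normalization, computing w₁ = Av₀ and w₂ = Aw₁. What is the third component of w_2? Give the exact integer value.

w1 = Av₀ = (4·3 + 2·0 + 4·4; 0·3 + 1·0 + 5·4; 5·3 + 1·0 + 3·4) = (28, 20, 27)
w2 = Aw1 = (4·28 + 2·20 + 4·27; 0·28 + 1·20 + 5·27; 5·28 + 1·20 + 3·27) = (260, 155, 241)
The requested component of w2 is 241.

241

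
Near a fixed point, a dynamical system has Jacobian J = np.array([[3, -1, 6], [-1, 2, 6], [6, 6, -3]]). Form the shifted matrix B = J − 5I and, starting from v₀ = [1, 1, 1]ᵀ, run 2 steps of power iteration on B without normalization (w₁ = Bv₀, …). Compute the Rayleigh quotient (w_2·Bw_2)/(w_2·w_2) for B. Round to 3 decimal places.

-5.037

B = J − 5I has rows (-2, -1, 6); (-1, -3, 6); (6, 6, -8)
w1 = Bv₀ = ((-2)·1 + (-1)·1 + 6·1; (-1)·1 + (-3)·1 + 6·1; 6·1 + 6·1 + (-8)·1) = (3, 2, 4)
w2 = Bw1 = ((-2)·3 + (-1)·2 + 6·4; (-1)·3 + (-3)·2 + 6·4; 6·3 + 6·2 + (-8)·4) = (16, 15, -2)
Bw2 = (-59, -73, 202)
w2·Bw2 = -2443; w2·w2 = 485; μ ≈ -2443/485 = -5.037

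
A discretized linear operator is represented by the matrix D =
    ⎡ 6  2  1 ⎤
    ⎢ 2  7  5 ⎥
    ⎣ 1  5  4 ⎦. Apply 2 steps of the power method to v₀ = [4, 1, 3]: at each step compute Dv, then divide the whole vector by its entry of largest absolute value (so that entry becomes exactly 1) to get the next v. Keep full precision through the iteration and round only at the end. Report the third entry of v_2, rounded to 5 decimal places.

0.70509

Dv0 = (29.000000, 30.000000, 21.000000); divide by 30.000000 → v1 = (0.966667, 1.000000, 0.700000)
Dv1 = (8.500000, 12.433333, 8.766667); divide by 12.433333 → v2 = (0.683646, 1.000000, 0.705094)
Requested entry of v2: 263/373 = 0.70509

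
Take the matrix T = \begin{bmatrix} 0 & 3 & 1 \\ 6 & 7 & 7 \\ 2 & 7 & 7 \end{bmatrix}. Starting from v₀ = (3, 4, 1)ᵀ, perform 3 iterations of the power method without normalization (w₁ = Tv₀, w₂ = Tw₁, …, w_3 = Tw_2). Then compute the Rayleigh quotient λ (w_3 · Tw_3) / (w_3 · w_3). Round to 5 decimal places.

15.07817

w1 = Tv₀ = (13, 53, 41)
w2 = Tw1 = (200, 736, 684)
w3 = Tw2 = (2892, 11140, 10340)
Tw3 = (43760, 167712, 156144)
w3·Tw3 = 2892·43760 + 11140·167712 + 10340·156144 = 3609394560; w3·w3 = 2892·2892 + 11140·11140 + 10340·10340 = 239378864
λ ≈ 3609394560/239378864 = 15.07817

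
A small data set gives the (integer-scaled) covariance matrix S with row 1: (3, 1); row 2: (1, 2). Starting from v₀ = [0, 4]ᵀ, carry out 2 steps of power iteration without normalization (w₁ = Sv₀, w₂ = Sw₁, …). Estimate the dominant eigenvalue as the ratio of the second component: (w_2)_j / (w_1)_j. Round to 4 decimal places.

2.5000

w1 = Sv₀ = (3·0 + 1·4; 1·0 + 2·4) = (4, 8)
w2 = Sw1 = (3·4 + 1·8; 1·4 + 2·8) = (20, 20)
Ratio at component: 20 / 8 = 2.5000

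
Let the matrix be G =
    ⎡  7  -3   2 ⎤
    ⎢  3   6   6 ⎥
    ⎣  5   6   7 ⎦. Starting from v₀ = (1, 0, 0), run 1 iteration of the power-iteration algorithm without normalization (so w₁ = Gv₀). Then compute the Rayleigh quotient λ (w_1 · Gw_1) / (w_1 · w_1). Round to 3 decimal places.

w1 = Gv₀ = (7·1 + (-3)·0 + 2·0; 3·1 + 6·0 + 6·0; 5·1 + 6·0 + 7·0) = (7, 3, 5)
Gw1 = (50, 69, 88)
w1·Gw1 = 7·50 + 3·69 + 5·88 = 997; w1·w1 = 7·7 + 3·3 + 5·5 = 83
λ ≈ 997/83 = 12.012

λ ≈ 12.012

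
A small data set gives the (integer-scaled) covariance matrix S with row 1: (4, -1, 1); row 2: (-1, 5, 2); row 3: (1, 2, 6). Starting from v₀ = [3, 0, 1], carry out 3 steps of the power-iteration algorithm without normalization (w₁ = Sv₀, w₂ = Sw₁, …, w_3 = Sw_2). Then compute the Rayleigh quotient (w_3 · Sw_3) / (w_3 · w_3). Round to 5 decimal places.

λ ≈ 6.53036

w1 = Sv₀ = (13, -1, 9)
w2 = Sw1 = (62, 0, 65)
w3 = Sw2 = (313, 68, 452)
Sw3 = (1636, 931, 3161)
w3·Sw3 = 313·1636 + 68·931 + 452·3161 = 2004148; w3·w3 = 313·313 + 68·68 + 452·452 = 306897
λ ≈ 2004148/306897 = 6.53036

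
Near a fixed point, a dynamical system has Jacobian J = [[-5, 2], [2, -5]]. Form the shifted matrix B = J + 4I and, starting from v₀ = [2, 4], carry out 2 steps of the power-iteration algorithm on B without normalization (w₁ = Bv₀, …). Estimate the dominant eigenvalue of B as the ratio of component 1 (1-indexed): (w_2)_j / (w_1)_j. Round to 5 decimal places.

B = J + 4I has rows (-1, 2); (2, -1)
w1 = Bv₀ = ((-1)·2 + 2·4; 2·2 + (-1)·4) = (6, 0)
w2 = Bw1 = ((-1)·6 + 2·0; 2·6 + (-1)·0) = (-6, 12)
Ratio: -6/6 = -1.00000

μ ≈ -1.00000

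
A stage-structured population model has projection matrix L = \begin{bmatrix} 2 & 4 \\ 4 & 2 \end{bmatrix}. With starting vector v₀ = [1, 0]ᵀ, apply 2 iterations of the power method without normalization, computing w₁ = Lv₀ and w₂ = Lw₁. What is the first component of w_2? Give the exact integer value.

20

w1 = Lv₀ = (2·1 + 4·0; 4·1 + 2·0) = (2, 4)
w2 = Lw1 = (2·2 + 4·4; 4·2 + 2·4) = (20, 16)
The requested component of w2 is 20.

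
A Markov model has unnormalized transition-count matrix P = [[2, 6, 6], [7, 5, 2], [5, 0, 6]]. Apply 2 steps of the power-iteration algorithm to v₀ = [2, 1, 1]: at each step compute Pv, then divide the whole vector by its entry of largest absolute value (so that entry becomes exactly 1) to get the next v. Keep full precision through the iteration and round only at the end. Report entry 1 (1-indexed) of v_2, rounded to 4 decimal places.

1.0000

Pv0 = (16.00000, 21.00000, 16.00000); divide by 21.00000 → v1 = (0.76190, 1.00000, 0.76190)
Pv1 = (12.09524, 11.85714, 8.38095); divide by 12.09524 → v2 = (1.00000, 0.98031, 0.69291)
Requested entry of v2: 254/254 = 1.0000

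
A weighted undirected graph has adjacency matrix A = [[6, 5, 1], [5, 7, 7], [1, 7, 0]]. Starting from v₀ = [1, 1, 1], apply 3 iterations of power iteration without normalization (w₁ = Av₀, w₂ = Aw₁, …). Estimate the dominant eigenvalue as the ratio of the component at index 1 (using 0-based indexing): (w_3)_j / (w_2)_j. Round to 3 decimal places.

14.590

w1 = Av₀ = (6·1 + 5·1 + 1·1; 5·1 + 7·1 + 7·1; 1·1 + 7·1 + 0·1) = (12, 19, 8)
w2 = Aw1 = (6·12 + 5·19 + 1·8; 5·12 + 7·19 + 7·8; 1·12 + 7·19 + 0·8) = (175, 249, 145)
w3 = Aw2 = (2440, 3633, 1918)
Ratio at component: 3633 / 249 = 14.590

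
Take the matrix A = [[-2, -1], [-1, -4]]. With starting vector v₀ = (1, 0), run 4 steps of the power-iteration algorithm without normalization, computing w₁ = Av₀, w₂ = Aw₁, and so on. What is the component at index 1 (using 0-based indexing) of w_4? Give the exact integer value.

w1 = Av₀ = ((-2)·1 + (-1)·0; (-1)·1 + (-4)·0) = (-2, -1)
w2 = Aw1 = ((-2)·(-2) + (-1)·(-1); (-1)·(-2) + (-4)·(-1)) = (5, 6)
w3 = Aw2 = (-16, -29)
w4 = Aw3 = (61, 132)
The requested component of w4 is 132.

132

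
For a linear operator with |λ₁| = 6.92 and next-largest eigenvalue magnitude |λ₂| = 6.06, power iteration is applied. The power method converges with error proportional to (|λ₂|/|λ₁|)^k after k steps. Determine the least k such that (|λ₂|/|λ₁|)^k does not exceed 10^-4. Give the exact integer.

|λ₂/λ₁| = 6.06/6.92 = 0.87572
Need k ≥ ln(10^-4) / ln(0.87572) = -9.2103 / -0.1327 ≈ 69.404
Smallest integer k satisfying the bound: 70

70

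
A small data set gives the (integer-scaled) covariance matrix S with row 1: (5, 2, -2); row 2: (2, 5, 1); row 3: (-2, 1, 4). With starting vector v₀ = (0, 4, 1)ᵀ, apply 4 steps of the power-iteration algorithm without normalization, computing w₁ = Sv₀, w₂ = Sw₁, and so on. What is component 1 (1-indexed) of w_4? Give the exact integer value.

w1 = Sv₀ = (5·0 + 2·4 + (-2)·1; 2·0 + 5·4 + 1·1; (-2)·0 + 1·4 + 4·1) = (6, 21, 8)
w2 = Sw1 = (5·6 + 2·21 + (-2)·8; 2·6 + 5·21 + 1·8; (-2)·6 + 1·21 + 4·8) = (56, 125, 41)
w3 = Sw2 = (448, 778, 177)
w4 = Sw3 = (3442, 4963, 590)
The requested component of w4 is 3442.

3442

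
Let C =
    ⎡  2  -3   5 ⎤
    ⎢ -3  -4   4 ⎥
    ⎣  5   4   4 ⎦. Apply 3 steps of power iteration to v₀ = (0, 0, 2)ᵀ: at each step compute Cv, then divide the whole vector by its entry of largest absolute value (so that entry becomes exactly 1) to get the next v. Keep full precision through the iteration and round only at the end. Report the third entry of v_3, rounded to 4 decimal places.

Cv0 = (10.00000, 8.00000, 8.00000); divide by 10.00000 → v1 = (1.00000, 0.80000, 0.80000)
Cv1 = (3.60000, -3.00000, 11.40000); divide by 11.40000 → v2 = (0.31579, -0.26316, 1.00000)
Cv2 = (6.42105, 4.10526, 4.52632); divide by 6.42105 → v3 = (1.00000, 0.63934, 0.70492)
Requested entry of v3: 516/732 = 0.7049

0.7049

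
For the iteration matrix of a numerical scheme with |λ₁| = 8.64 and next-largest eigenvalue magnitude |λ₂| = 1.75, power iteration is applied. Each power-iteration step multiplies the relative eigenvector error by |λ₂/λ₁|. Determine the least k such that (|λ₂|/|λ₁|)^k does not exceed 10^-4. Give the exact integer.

|λ₂/λ₁| = 1.75/8.64 = 0.20255
Need k ≥ ln(10^-4) / ln(0.20255) = -9.2103 / -1.5968 ≈ 5.768
Smallest integer k satisfying the bound: 6

6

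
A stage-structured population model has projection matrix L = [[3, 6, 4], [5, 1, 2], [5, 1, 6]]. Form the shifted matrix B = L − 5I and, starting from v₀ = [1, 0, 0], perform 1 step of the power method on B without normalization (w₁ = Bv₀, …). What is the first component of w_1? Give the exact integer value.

-2

B = L − 5I has rows (-2, 6, 4); (5, -4, 2); (5, 1, 1)
w1 = Bv₀ = (-2, 5, 5)
Requested component of w1: -2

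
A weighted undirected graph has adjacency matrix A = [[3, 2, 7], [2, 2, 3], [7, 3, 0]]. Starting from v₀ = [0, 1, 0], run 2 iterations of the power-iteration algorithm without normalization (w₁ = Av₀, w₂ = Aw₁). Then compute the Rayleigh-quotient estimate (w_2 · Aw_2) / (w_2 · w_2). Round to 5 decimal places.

w1 = Av₀ = (3·0 + 2·1 + 7·0; 2·0 + 2·1 + 3·0; 7·0 + 3·1 + 0·0) = (2, 2, 3)
w2 = Aw1 = (3·2 + 2·2 + 7·3; 2·2 + 2·2 + 3·3; 7·2 + 3·2 + 0·3) = (31, 17, 20)
Aw2 = (267, 156, 268)
w2·Aw2 = 31·267 + 17·156 + 20·268 = 16289; w2·w2 = 31·31 + 17·17 + 20·20 = 1650
λ ≈ 16289/1650 = 9.87212

λ ≈ 9.87212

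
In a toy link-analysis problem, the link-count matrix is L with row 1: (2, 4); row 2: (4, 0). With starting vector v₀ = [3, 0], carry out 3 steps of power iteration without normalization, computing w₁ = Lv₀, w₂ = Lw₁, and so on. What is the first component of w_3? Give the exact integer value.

w1 = Lv₀ = (2·3 + 4·0; 4·3 + 0·0) = (6, 12)
w2 = Lw1 = (2·6 + 4·12; 4·6 + 0·12) = (60, 24)
w3 = Lw2 = (216, 240)
The requested component of w3 is 216.

216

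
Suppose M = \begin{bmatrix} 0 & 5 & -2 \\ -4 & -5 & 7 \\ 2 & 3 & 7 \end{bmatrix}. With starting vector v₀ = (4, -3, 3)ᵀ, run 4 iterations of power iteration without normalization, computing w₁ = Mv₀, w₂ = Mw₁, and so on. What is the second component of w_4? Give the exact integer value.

8740

w1 = Mv₀ = (0·4 + 5·(-3) + (-2)·3; (-4)·4 + (-5)·(-3) + 7·3; 2·4 + 3·(-3) + 7·3) = (-21, 20, 20)
w2 = Mw1 = (0·(-21) + 5·20 + (-2)·20; (-4)·(-21) + (-5)·20 + 7·20; 2·(-21) + 3·20 + 7·20) = (60, 124, 158)
w3 = Mw2 = (304, 246, 1598)
w4 = Mw3 = (-1966, 8740, 12532)
The requested component of w4 is 8740.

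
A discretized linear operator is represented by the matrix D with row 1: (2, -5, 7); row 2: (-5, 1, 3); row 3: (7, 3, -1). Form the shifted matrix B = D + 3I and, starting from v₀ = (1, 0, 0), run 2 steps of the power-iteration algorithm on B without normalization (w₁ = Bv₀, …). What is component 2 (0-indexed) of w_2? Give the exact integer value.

B = D + 3I has rows (5, -5, 7); (-5, 4, 3); (7, 3, 2)
w1 = Bv₀ = (5·1 + (-5)·0 + 7·0; (-5)·1 + 4·0 + 3·0; 7·1 + 3·0 + 2·0) = (5, -5, 7)
w2 = Bw1 = (5·5 + (-5)·(-5) + 7·7; (-5)·5 + 4·(-5) + 3·7; 7·5 + 3·(-5) + 2·7) = (99, -24, 34)
Requested component of w2: 34

34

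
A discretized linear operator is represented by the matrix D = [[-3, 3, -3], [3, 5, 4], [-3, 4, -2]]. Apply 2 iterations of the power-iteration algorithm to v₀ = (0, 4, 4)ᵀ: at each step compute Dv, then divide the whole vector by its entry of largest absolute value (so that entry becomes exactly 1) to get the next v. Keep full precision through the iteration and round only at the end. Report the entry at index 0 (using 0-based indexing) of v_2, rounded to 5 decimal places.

Dv0 = (0.000000, 36.000000, 8.000000); divide by 36.000000 → v1 = (0.000000, 1.000000, 0.222222)
Dv1 = (2.333333, 5.888889, 3.555556); divide by 5.888889 → v2 = (0.396226, 1.000000, 0.603774)
Requested entry of v2: 84/212 = 0.39623

0.39623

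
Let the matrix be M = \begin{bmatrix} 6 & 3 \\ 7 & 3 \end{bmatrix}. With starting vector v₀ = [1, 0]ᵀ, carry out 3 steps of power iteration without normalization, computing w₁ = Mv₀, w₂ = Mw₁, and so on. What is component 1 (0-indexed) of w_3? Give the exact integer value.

588

w1 = Mv₀ = (6, 7)
w2 = Mw1 = (57, 63)
w3 = Mw2 = (531, 588)
The requested component of w3 is 588.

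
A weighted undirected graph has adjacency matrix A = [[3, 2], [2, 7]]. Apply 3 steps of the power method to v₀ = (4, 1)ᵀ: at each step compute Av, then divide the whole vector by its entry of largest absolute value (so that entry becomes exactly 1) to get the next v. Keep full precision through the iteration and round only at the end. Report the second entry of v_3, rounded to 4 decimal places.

1.0000

Av0 = (14.00000, 15.00000); divide by 15.00000 → v1 = (0.93333, 1.00000)
Av1 = (4.80000, 8.86667); divide by 8.86667 → v2 = (0.54135, 1.00000)
Av2 = (3.62406, 8.08271); divide by 8.08271 → v3 = (0.44837, 1.00000)
Requested entry of v3: 1075/1075 = 1.0000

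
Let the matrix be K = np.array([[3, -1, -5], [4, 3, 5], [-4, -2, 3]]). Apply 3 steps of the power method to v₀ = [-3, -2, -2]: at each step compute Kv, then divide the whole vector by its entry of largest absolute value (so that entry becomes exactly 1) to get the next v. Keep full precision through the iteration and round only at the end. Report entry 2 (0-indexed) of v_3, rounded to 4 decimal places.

-0.8217

Kv0 = (3.00000, -28.00000, 10.00000); divide by -28.00000 → v1 = (-0.10714, 1.00000, -0.35714)
Kv1 = (0.46429, 0.78571, -2.64286); divide by -2.64286 → v2 = (-0.17568, -0.29730, 1.00000)
Kv2 = (-5.22973, 3.40541, 4.29730); divide by -5.22973 → v3 = (1.00000, -0.65116, -0.82171)
Requested entry of v3: 318/-387 = -0.8217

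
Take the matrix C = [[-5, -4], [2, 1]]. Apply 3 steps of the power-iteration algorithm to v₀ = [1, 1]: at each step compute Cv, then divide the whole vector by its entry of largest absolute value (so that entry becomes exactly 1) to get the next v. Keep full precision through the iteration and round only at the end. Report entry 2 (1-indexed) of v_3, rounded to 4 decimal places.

Cv0 = (-9.00000, 3.00000); divide by -9.00000 → v1 = (1.00000, -0.33333)
Cv1 = (-3.66667, 1.66667); divide by -3.66667 → v2 = (1.00000, -0.45455)
Cv2 = (-3.18182, 1.54545); divide by -3.18182 → v3 = (1.00000, -0.48571)
Requested entry of v3: 51/-105 = -0.4857

-0.4857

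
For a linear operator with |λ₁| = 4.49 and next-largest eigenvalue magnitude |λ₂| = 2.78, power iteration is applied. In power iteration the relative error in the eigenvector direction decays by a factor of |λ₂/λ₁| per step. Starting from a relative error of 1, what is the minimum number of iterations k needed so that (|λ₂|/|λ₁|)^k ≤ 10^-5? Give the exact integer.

25

|λ₂/λ₁| = 2.78/4.49 = 0.61915
Need k ≥ ln(10^-5) / ln(0.61915) = -11.5129 / -0.4794 ≈ 24.015
Smallest integer k satisfying the bound: 25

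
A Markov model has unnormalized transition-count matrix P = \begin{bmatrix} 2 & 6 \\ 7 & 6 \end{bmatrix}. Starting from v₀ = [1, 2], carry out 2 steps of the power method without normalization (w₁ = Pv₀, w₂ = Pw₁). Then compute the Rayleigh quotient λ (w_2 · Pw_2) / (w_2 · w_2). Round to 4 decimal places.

w1 = Pv₀ = (14, 19)
w2 = Pw1 = (142, 212)
Pw2 = (1556, 2266)
w2·Pw2 = 142·1556 + 212·2266 = 701344; w2·w2 = 142·142 + 212·212 = 65108
λ ≈ 701344/65108 = 10.7720

λ ≈ 10.7720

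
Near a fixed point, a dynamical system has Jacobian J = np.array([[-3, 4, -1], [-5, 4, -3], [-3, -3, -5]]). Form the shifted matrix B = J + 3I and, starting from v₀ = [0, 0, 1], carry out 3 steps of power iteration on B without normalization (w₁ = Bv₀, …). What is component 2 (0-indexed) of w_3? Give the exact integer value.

28

B = J + 3I has rows (0, 4, -1); (-5, 7, -3); (-3, -3, -2)
w1 = Bv₀ = (0·0 + 4·0 + (-1)·1; (-5)·0 + 7·0 + (-3)·1; (-3)·0 + (-3)·0 + (-2)·1) = (-1, -3, -2)
w2 = Bw1 = (0·(-1) + 4·(-3) + (-1)·(-2); (-5)·(-1) + 7·(-3) + (-3)·(-2); (-3)·(-1) + (-3)·(-3) + (-2)·(-2)) = (-10, -10, 16)
w3 = Bw2 = (-56, -68, 28)
Requested component of w3: 28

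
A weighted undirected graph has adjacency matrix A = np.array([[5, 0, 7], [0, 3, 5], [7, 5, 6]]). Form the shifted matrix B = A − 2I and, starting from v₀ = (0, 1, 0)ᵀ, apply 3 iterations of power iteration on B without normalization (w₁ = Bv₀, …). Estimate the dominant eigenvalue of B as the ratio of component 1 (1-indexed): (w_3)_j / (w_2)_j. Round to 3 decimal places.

μ ≈ 8.000

B = A − 2I has rows (3, 0, 7); (0, 1, 5); (7, 5, 4)
w1 = Bv₀ = (3·0 + 0·1 + 7·0; 0·0 + 1·1 + 5·0; 7·0 + 5·1 + 4·0) = (0, 1, 5)
w2 = Bw1 = (3·0 + 0·1 + 7·5; 0·0 + 1·1 + 5·5; 7·0 + 5·1 + 4·5) = (35, 26, 25)
w3 = Bw2 = (280, 151, 475)
Ratio: 280/35 = 8.000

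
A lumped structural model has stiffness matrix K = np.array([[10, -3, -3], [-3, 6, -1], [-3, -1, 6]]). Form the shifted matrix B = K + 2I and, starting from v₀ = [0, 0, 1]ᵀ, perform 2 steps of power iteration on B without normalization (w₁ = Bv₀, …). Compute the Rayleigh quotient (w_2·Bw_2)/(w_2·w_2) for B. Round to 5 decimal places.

B = K + 2I has rows (12, -3, -3); (-3, 8, -1); (-3, -1, 8)
w1 = Bv₀ = (12·0 + (-3)·0 + (-3)·1; (-3)·0 + 8·0 + (-1)·1; (-3)·0 + (-1)·0 + 8·1) = (-3, -1, 8)
w2 = Bw1 = (12·(-3) + (-3)·(-1) + (-3)·8; (-3)·(-3) + 8·(-1) + (-1)·8; (-3)·(-3) + (-1)·(-1) + 8·8) = (-57, -7, 74)
Bw2 = (-885, 41, 770)
w2·Bw2 = 107138; w2·w2 = 8774; μ ≈ 107138/8774 = 12.21085

12.21085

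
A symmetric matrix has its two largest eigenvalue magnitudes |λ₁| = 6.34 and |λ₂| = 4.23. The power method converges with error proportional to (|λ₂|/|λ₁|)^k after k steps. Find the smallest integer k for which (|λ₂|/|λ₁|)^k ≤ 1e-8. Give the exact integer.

|λ₂/λ₁| = 4.23/6.34 = 0.66719
Need k ≥ ln(1e-8) / ln(0.66719) = -18.4207 / -0.4047 ≈ 45.519
Smallest integer k satisfying the bound: 46

46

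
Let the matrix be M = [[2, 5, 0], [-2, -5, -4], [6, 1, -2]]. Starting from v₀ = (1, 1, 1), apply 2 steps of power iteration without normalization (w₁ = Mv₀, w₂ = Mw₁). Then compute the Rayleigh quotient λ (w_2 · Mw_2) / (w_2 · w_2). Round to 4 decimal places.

-3.4323

w1 = Mv₀ = (2·1 + 5·1 + 0·1; (-2)·1 + (-5)·1 + (-4)·1; 6·1 + 1·1 + (-2)·1) = (7, -11, 5)
w2 = Mw1 = (2·7 + 5·(-11) + 0·5; (-2)·7 + (-5)·(-11) + (-4)·5; 6·7 + 1·(-11) + (-2)·5) = (-41, 21, 21)
Mw2 = (23, -107, -267)
w2·Mw2 = (-41)·23 + 21·(-107) + 21·(-267) = -8797; w2·w2 = (-41)·(-41) + 21·21 + 21·21 = 2563
λ ≈ -8797/2563 = -3.4323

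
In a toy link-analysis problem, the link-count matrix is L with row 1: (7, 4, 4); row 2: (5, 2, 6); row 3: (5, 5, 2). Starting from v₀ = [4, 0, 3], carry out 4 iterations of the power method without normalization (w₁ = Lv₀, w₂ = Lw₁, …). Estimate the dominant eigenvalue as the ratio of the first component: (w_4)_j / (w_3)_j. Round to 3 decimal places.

λ ≈ 13.578

w1 = Lv₀ = (7·4 + 4·0 + 4·3; 5·4 + 2·0 + 6·3; 5·4 + 5·0 + 2·3) = (40, 38, 26)
w2 = Lw1 = (7·40 + 4·38 + 4·26; 5·40 + 2·38 + 6·26; 5·40 + 5·38 + 2·26) = (536, 432, 442)
w3 = Lw2 = (7248, 6196, 5724)
w4 = Lw3 = (98416, 82976, 78668)
Ratio at component: 98416 / 7248 = 13.578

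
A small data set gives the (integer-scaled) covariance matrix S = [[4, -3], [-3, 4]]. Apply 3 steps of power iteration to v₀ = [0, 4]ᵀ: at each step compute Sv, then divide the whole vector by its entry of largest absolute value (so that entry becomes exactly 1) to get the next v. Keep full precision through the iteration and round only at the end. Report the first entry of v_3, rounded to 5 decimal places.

Sv0 = (-12.000000, 16.000000); divide by 16.000000 → v1 = (-0.750000, 1.000000)
Sv1 = (-6.000000, 6.250000); divide by 6.250000 → v2 = (-0.960000, 1.000000)
Sv2 = (-6.840000, 6.880000); divide by 6.880000 → v3 = (-0.994186, 1.000000)
Requested entry of v3: -684/688 = -0.99419

-0.99419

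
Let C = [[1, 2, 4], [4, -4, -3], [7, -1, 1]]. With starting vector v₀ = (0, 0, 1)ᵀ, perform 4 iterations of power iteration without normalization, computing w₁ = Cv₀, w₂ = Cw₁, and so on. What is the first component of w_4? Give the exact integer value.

-112

w1 = Cv₀ = (1·0 + 2·0 + 4·1; 4·0 + (-4)·0 + (-3)·1; 7·0 + (-1)·0 + 1·1) = (4, -3, 1)
w2 = Cw1 = (1·4 + 2·(-3) + 4·1; 4·4 + (-4)·(-3) + (-3)·1; 7·4 + (-1)·(-3) + 1·1) = (2, 25, 32)
w3 = Cw2 = (180, -188, 21)
w4 = Cw3 = (-112, 1409, 1469)
The requested component of w4 is -112.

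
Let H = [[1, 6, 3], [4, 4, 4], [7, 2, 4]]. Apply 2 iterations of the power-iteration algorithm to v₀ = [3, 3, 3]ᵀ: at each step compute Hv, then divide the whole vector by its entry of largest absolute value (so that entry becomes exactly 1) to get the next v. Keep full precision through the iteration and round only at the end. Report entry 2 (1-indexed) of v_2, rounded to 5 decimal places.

0.95890

Hv0 = (30.000000, 36.000000, 39.000000); divide by 39.000000 → v1 = (0.769231, 0.923077, 1.000000)
Hv1 = (9.307692, 10.769231, 11.230769); divide by 11.230769 → v2 = (0.828767, 0.958904, 1.000000)
Requested entry of v2: 420/438 = 0.95890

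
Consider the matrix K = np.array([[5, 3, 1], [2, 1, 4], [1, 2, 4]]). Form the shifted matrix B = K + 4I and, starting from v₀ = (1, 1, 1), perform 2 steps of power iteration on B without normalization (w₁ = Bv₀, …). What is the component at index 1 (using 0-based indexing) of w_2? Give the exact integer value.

B = K + 4I has rows (9, 3, 1); (2, 5, 4); (1, 2, 8)
w1 = Bv₀ = (13, 11, 11)
w2 = Bw1 = (161, 125, 123)
Requested component of w2: 125

125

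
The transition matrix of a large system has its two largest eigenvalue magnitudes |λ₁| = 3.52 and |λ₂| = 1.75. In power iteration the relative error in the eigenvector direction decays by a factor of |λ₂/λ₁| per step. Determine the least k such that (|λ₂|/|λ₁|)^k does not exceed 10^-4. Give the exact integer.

|λ₂/λ₁| = 1.75/3.52 = 0.49716
Need k ≥ ln(10^-4) / ln(0.49716) = -9.2103 / -0.6988 ≈ 13.179
Smallest integer k satisfying the bound: 14

14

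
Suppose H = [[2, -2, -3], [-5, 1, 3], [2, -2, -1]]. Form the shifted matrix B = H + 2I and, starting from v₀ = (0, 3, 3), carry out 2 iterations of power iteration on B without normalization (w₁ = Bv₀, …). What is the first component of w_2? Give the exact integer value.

B = H + 2I has rows (4, -2, -3); (-5, 3, 3); (2, -2, 1)
w1 = Bv₀ = (-15, 18, -3)
w2 = Bw1 = (-87, 120, -69)
Requested component of w2: -87

-87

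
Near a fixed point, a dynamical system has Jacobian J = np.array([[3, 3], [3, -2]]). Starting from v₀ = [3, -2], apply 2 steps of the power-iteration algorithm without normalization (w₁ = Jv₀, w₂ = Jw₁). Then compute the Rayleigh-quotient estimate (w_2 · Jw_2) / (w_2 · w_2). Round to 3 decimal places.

w1 = Jv₀ = (3, 13)
w2 = Jw1 = (48, -17)
Jw2 = (93, 178)
w2·Jw2 = 48·93 + (-17)·178 = 1438; w2·w2 = 48·48 + (-17)·(-17) = 2593
λ ≈ 1438/2593 = 0.555

0.555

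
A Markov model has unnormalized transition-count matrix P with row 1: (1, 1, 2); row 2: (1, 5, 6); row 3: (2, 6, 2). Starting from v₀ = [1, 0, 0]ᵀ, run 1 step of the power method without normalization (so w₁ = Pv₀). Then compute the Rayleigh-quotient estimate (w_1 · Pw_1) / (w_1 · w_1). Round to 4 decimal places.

w1 = Pv₀ = (1·1 + 1·0 + 2·0; 1·1 + 5·0 + 6·0; 2·1 + 6·0 + 2·0) = (1, 1, 2)
Pw1 = (6, 18, 12)
w1·Pw1 = 1·6 + 1·18 + 2·12 = 48; w1·w1 = 1·1 + 1·1 + 2·2 = 6
λ ≈ 48/6 = 8.0000

λ ≈ 8.0000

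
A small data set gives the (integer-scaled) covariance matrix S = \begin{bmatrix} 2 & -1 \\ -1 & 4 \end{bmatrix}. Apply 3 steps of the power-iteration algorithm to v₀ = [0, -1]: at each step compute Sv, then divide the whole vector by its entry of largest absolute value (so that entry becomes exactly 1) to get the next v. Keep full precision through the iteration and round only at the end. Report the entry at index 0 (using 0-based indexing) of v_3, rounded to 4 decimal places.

-0.3919

Sv0 = (1.00000, -4.00000); divide by -4.00000 → v1 = (-0.25000, 1.00000)
Sv1 = (-1.50000, 4.25000); divide by 4.25000 → v2 = (-0.35294, 1.00000)
Sv2 = (-1.70588, 4.35294); divide by 4.35294 → v3 = (-0.39189, 1.00000)
Requested entry of v3: 29/-74 = -0.3919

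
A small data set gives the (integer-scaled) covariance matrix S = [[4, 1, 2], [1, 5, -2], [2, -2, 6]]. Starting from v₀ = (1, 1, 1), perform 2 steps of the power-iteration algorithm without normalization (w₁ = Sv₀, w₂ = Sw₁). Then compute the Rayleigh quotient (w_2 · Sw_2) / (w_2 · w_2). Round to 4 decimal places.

w1 = Sv₀ = (4·1 + 1·1 + 2·1; 1·1 + 5·1 + (-2)·1; 2·1 + (-2)·1 + 6·1) = (7, 4, 6)
w2 = Sw1 = (4·7 + 1·4 + 2·6; 1·7 + 5·4 + (-2)·6; 2·7 + (-2)·4 + 6·6) = (44, 15, 42)
Sw2 = (275, 35, 310)
w2·Sw2 = 44·275 + 15·35 + 42·310 = 25645; w2·w2 = 44·44 + 15·15 + 42·42 = 3925
λ ≈ 25645/3925 = 6.5338

6.5338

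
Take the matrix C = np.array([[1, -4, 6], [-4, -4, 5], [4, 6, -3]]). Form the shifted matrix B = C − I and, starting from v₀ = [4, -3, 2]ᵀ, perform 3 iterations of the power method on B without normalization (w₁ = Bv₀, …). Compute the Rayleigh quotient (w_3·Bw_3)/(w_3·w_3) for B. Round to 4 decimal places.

-12.9920

B = C − I has rows (0, -4, 6); (-4, -5, 5); (4, 6, -4)
w1 = Bv₀ = (0·4 + (-4)·(-3) + 6·2; (-4)·4 + (-5)·(-3) + 5·2; 4·4 + 6·(-3) + (-4)·2) = (24, 9, -10)
w2 = Bw1 = (0·24 + (-4)·9 + 6·(-10); (-4)·24 + (-5)·9 + 5·(-10); 4·24 + 6·9 + (-4)·(-10)) = (-96, -191, 190)
w3 = Bw2 = (1904, 2289, -2290)
Bw3 = (-22896, -30511, 30510)
w3·Bw3 = -183301563; w3·w3 = 14108837; μ ≈ -183301563/14108837 = -12.9920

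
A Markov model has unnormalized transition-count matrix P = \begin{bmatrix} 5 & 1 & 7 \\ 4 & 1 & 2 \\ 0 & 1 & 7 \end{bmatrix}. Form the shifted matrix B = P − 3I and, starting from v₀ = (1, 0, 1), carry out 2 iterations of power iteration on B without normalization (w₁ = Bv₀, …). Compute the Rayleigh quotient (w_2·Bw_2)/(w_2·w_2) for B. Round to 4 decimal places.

B = P − 3I has rows (2, 1, 7); (4, -2, 2); (0, 1, 4)
w1 = Bv₀ = (2·1 + 1·0 + 7·1; 4·1 + (-2)·0 + 2·1; 0·1 + 1·0 + 4·1) = (9, 6, 4)
w2 = Bw1 = (2·9 + 1·6 + 7·4; 4·9 + (-2)·6 + 2·4; 0·9 + 1·6 + 4·4) = (52, 32, 22)
Bw2 = (290, 188, 120)
w2·Bw2 = 23736; w2·w2 = 4212; μ ≈ 23736/4212 = 5.6353

5.6353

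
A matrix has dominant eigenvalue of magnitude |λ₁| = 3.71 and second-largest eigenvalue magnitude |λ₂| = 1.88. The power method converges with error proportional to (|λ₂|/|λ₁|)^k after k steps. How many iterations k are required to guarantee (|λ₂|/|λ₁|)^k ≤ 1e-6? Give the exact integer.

|λ₂/λ₁| = 1.88/3.71 = 0.50674
Need k ≥ ln(1e-6) / ln(0.50674) = -13.8155 / -0.6798 ≈ 20.324
Smallest integer k satisfying the bound: 21

21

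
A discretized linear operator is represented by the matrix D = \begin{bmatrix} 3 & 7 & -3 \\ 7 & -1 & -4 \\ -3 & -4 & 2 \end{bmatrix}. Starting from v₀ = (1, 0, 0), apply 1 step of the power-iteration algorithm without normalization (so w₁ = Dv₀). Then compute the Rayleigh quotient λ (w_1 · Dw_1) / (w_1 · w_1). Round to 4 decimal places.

w1 = Dv₀ = (3·1 + 7·0 + (-3)·0; 7·1 + (-1)·0 + (-4)·0; (-3)·1 + (-4)·0 + 2·0) = (3, 7, -3)
Dw1 = (67, 26, -43)
w1·Dw1 = 3·67 + 7·26 + (-3)·(-43) = 512; w1·w1 = 3·3 + 7·7 + (-3)·(-3) = 67
λ ≈ 512/67 = 7.6418

λ ≈ 7.6418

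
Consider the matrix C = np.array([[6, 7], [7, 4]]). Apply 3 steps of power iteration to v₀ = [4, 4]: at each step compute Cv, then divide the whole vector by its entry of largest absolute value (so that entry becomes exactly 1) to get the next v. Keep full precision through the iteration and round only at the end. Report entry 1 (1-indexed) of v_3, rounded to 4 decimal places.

1.0000

Cv0 = (52.00000, 44.00000); divide by 52.00000 → v1 = (1.00000, 0.84615)
Cv1 = (11.92308, 10.38462); divide by 11.92308 → v2 = (1.00000, 0.87097)
Cv2 = (12.09677, 10.48387); divide by 12.09677 → v3 = (1.00000, 0.86667)
Requested entry of v3: 7500/7500 = 1.0000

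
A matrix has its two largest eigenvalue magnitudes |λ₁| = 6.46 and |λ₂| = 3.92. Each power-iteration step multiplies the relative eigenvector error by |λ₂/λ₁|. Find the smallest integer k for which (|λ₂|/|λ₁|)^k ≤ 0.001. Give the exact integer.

|λ₂/λ₁| = 3.92/6.46 = 0.60681
Need k ≥ ln(0.001) / ln(0.60681) = -6.9078 / -0.4995 ≈ 13.828
Smallest integer k satisfying the bound: 14

14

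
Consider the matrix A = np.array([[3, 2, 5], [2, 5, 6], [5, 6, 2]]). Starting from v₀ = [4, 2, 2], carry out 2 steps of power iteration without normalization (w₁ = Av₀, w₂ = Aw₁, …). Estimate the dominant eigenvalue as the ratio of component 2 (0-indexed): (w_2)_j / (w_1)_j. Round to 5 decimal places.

10.61111

w1 = Av₀ = (3·4 + 2·2 + 5·2; 2·4 + 5·2 + 6·2; 5·4 + 6·2 + 2·2) = (26, 30, 36)
w2 = Aw1 = (3·26 + 2·30 + 5·36; 2·26 + 5·30 + 6·36; 5·26 + 6·30 + 2·36) = (318, 418, 382)
Ratio at component: 382 / 36 = 10.61111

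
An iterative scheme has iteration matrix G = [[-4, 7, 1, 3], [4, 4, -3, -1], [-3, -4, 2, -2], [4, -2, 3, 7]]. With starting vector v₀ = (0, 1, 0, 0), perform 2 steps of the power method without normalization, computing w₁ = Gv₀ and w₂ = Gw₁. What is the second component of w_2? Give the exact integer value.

w1 = Gv₀ = ((-4)·0 + 7·1 + 1·0 + 3·0; 4·0 + 4·1 + (-3)·0 + (-1)·0; (-3)·0 + (-4)·1 + 2·0 + (-2)·0; 4·0 + (-2)·1 + 3·0 + 7·0) = (7, 4, -4, -2)
w2 = Gw1 = ((-4)·7 + 7·4 + 1·(-4) + 3·(-2); 4·7 + 4·4 + (-3)·(-4) + (-1)·(-2); (-3)·7 + (-4)·4 + 2·(-4) + (-2)·(-2); 4·7 + (-2)·4 + 3·(-4) + 7·(-2)) = (-10, 58, -41, -6)
The requested component of w2 is 58.

58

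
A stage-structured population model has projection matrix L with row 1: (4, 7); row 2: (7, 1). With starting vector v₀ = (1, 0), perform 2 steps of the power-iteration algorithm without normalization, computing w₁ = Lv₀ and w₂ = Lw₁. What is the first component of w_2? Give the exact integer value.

65

w1 = Lv₀ = (4·1 + 7·0; 7·1 + 1·0) = (4, 7)
w2 = Lw1 = (4·4 + 7·7; 7·4 + 1·7) = (65, 35)
The requested component of w2 is 65.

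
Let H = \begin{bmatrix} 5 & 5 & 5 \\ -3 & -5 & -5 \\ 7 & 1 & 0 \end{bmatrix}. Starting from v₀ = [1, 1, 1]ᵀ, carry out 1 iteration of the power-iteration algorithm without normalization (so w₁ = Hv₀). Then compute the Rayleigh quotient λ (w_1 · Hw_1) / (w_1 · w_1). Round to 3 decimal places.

w1 = Hv₀ = (15, -13, 8)
Hw1 = (50, -20, 92)
w1·Hw1 = 15·50 + (-13)·(-20) + 8·92 = 1746; w1·w1 = 15·15 + (-13)·(-13) + 8·8 = 458
λ ≈ 1746/458 = 3.812

λ ≈ 3.812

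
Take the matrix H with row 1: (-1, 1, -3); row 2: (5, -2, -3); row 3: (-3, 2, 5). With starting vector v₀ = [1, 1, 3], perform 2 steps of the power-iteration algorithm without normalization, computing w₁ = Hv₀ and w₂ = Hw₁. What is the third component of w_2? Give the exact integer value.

85

w1 = Hv₀ = ((-1)·1 + 1·1 + (-3)·3; 5·1 + (-2)·1 + (-3)·3; (-3)·1 + 2·1 + 5·3) = (-9, -6, 14)
w2 = Hw1 = ((-1)·(-9) + 1·(-6) + (-3)·14; 5·(-9) + (-2)·(-6) + (-3)·14; (-3)·(-9) + 2·(-6) + 5·14) = (-39, -75, 85)
The requested component of w2 is 85.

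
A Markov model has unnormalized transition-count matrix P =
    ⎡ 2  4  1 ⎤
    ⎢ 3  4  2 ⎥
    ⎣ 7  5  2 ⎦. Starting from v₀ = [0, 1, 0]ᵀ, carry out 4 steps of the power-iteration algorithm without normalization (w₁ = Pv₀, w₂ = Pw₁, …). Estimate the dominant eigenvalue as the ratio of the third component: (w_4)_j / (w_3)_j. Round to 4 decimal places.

w1 = Pv₀ = (4, 4, 5)
w2 = Pw1 = (29, 38, 58)
w3 = Pw2 = (268, 355, 509)
w4 = Pw3 = (2465, 3242, 4669)
Ratio at component: 4669 / 509 = 9.1729

λ ≈ 9.1729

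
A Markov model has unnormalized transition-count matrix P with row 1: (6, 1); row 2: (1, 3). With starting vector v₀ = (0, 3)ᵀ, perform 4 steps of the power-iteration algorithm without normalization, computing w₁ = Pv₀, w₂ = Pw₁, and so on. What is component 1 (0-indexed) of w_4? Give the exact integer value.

w1 = Pv₀ = (3, 9)
w2 = Pw1 = (27, 30)
w3 = Pw2 = (192, 117)
w4 = Pw3 = (1269, 543)
The requested component of w4 is 543.

543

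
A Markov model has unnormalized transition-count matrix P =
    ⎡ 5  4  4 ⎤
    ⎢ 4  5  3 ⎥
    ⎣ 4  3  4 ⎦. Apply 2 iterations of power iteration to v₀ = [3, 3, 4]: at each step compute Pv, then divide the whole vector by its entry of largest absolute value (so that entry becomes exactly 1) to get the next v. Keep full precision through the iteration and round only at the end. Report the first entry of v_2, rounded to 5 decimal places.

Pv0 = (43.000000, 39.000000, 37.000000); divide by 43.000000 → v1 = (1.000000, 0.906977, 0.860465)
Pv1 = (12.069767, 11.116279, 10.162791); divide by 12.069767 → v2 = (1.000000, 0.921002, 0.842004)
Requested entry of v2: 519/519 = 1.00000

1.00000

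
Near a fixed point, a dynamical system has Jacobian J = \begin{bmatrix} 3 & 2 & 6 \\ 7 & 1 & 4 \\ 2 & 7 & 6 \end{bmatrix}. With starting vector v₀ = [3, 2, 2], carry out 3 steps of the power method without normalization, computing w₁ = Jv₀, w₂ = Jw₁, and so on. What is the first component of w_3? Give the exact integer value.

4409

w1 = Jv₀ = (3·3 + 2·2 + 6·2; 7·3 + 1·2 + 4·2; 2·3 + 7·2 + 6·2) = (25, 31, 32)
w2 = Jw1 = (3·25 + 2·31 + 6·32; 7·25 + 1·31 + 4·32; 2·25 + 7·31 + 6·32) = (329, 334, 459)
w3 = Jw2 = (4409, 4473, 5750)
The requested component of w3 is 4409.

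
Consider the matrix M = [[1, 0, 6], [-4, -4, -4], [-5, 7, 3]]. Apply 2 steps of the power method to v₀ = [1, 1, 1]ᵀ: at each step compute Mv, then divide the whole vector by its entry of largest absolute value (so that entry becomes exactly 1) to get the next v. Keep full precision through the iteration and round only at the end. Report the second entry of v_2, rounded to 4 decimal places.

Mv0 = (7.00000, -12.00000, 5.00000); divide by -12.00000 → v1 = (-0.58333, 1.00000, -0.41667)
Mv1 = (-3.08333, 0.00000, 8.66667); divide by 8.66667 → v2 = (-0.35577, 0.00000, 1.00000)
Requested entry of v2: 0/-104 = 0.0000

0.0000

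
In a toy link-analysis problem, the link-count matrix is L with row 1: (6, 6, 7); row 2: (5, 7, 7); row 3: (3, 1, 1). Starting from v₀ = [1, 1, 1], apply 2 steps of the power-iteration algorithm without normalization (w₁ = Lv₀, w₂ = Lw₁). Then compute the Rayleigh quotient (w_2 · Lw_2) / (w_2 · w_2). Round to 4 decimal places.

λ ≈ 14.1483

w1 = Lv₀ = (19, 19, 5)
w2 = Lw1 = (263, 263, 81)
Lw2 = (3723, 3723, 1133)
w2·Lw2 = 263·3723 + 263·3723 + 81·1133 = 2050071; w2·w2 = 263·263 + 263·263 + 81·81 = 144899
λ ≈ 2050071/144899 = 14.1483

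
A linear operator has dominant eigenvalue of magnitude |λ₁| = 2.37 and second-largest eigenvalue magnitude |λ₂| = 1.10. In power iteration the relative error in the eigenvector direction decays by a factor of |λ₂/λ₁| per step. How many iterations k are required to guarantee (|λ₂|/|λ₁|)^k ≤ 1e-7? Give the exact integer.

|λ₂/λ₁| = 1.10/2.37 = 0.46414
Need k ≥ ln(1e-7) / ln(0.46414) = -16.1181 / -0.7676 ≈ 20.999
Smallest integer k satisfying the bound: 21

21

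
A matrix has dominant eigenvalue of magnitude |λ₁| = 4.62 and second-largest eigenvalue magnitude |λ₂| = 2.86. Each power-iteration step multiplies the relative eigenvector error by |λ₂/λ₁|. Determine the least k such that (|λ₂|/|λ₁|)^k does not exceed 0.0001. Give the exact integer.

|λ₂/λ₁| = 2.86/4.62 = 0.61905
Need k ≥ ln(0.0001) / ln(0.61905) = -9.2103 / -0.4796 ≈ 19.205
Smallest integer k satisfying the bound: 20

20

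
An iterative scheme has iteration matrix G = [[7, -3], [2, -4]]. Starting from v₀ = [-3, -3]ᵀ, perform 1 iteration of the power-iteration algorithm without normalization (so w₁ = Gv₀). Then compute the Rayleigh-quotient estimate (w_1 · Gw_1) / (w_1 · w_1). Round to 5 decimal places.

w1 = Gv₀ = (-12, 6)
Gw1 = (-102, -48)
w1·Gw1 = (-12)·(-102) + 6·(-48) = 936; w1·w1 = (-12)·(-12) + 6·6 = 180
λ ≈ 936/180 = 5.20000

5.20000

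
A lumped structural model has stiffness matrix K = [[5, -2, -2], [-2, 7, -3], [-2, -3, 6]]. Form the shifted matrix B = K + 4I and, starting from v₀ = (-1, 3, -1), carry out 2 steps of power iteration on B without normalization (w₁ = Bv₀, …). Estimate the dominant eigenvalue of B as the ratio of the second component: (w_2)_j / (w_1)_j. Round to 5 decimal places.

μ ≈ 13.02632

B = K + 4I has rows (9, -2, -2); (-2, 11, -3); (-2, -3, 10)
w1 = Bv₀ = (9·(-1) + (-2)·3 + (-2)·(-1); (-2)·(-1) + 11·3 + (-3)·(-1); (-2)·(-1) + (-3)·3 + 10·(-1)) = (-13, 38, -17)
w2 = Bw1 = (9·(-13) + (-2)·38 + (-2)·(-17); (-2)·(-13) + 11·38 + (-3)·(-17); (-2)·(-13) + (-3)·38 + 10·(-17)) = (-159, 495, -258)
Ratio: 495/38 = 13.02632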